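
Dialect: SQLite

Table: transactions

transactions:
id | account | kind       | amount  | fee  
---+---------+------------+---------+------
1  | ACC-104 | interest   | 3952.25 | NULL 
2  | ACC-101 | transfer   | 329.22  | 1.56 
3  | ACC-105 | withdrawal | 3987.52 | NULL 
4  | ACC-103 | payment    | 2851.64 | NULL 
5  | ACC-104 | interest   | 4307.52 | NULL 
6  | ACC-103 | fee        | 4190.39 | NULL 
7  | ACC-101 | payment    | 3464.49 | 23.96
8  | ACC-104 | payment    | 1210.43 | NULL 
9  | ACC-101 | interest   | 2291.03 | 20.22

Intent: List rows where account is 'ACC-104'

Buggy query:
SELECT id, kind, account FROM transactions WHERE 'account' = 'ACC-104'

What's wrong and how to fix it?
Bug: 'account' in single quotes is a string literal, not the column; the comparison is literal-vs-literal and never true

Fix: Reference the column as account without single quotes

Corrected query:
SELECT id, kind, account FROM transactions WHERE account = 'ACC-104'

Result:
id | kind     | account
---+----------+--------
1  | interest | ACC-104
5  | interest | ACC-104
8  | payment  | ACC-104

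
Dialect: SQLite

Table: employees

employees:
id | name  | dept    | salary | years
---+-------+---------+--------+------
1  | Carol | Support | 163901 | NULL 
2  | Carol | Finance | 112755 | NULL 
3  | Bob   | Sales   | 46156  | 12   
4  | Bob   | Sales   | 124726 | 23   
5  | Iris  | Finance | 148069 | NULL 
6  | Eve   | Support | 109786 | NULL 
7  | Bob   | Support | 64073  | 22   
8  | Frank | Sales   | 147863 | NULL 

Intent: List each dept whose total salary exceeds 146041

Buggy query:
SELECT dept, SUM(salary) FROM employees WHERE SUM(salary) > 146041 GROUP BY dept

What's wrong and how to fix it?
Bug: Aggregate functions cannot appear in a WHERE clause

Fix: Use HAVING (which filters groups after aggregation) instead of WHERE

Corrected query:
SELECT dept, SUM(salary) FROM employees GROUP BY dept HAVING SUM(salary) > 146041

Result:
dept    | SUM(salary)
--------+------------
Finance | 260824     
Sales   | 318745     
Support | 337760     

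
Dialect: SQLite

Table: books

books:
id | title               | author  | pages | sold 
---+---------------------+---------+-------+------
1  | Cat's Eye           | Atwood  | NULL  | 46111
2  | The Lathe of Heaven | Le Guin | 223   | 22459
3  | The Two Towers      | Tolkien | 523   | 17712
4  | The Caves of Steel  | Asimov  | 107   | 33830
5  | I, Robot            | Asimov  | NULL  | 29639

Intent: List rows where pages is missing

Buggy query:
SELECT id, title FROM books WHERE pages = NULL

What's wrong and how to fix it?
Bug: Comparing to NULL with '=' never matches; NULL = NULL is unknown, not true

Fix: Replace '= NULL' with 'IS NULL'

Corrected query:
SELECT id, title FROM books WHERE pages IS NULL

Result:
id | title    
---+----------
1  | Cat's Eye
5  | I, Robot 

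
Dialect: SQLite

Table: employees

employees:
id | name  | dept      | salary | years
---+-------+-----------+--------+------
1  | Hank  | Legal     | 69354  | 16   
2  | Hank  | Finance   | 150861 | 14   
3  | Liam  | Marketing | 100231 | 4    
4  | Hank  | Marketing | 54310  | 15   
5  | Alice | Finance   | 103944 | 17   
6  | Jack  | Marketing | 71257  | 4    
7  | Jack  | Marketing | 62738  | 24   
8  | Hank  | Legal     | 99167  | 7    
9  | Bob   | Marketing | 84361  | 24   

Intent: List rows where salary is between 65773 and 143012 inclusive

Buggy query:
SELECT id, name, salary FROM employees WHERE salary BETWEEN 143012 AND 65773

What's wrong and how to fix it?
Bug: BETWEEN expects the lower bound first; with 143012 AND 65773 the range is empty

Fix: Swap the bounds so the smaller value comes first

Corrected query:
SELECT id, name, salary FROM employees WHERE salary BETWEEN 65773 AND 143012

Result:
id | name  | salary
---+-------+-------
1  | Hank  | 69354 
3  | Liam  | 100231
5  | Alice | 103944
6  | Jack  | 71257 
8  | Hank  | 99167 
9  | Bob   | 84361 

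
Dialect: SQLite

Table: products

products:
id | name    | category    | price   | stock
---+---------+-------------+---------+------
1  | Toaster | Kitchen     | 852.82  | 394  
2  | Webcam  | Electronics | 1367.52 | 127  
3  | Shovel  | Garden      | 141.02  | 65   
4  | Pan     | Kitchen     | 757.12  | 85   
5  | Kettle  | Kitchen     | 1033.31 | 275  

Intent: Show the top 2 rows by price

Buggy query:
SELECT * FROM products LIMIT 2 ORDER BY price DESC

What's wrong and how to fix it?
Bug: LIMIT must come after ORDER BY

Fix: Swap the clauses: ORDER BY first, then LIMIT

Corrected query:
SELECT * FROM products ORDER BY price DESC LIMIT 2

Result:
id | name   | category    | price   | stock
---+--------+-------------+---------+------
2  | Webcam | Electronics | 1367.52 | 127  
5  | Kettle | Kitchen     | 1033.31 | 275  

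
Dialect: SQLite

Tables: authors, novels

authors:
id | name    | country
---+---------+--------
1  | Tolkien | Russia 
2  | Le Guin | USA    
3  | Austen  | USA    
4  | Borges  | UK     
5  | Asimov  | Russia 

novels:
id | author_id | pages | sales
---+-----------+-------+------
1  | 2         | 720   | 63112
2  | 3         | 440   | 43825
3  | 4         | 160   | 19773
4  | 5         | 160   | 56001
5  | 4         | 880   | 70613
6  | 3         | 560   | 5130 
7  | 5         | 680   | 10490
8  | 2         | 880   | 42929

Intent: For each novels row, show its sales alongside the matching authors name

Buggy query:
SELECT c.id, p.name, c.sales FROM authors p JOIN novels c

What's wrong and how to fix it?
Bug: JOIN with no ON clause produces a cartesian product; every novels row pairs with every authors row

Fix: Add ON c.author_id = p.id to the JOIN

Corrected query:
SELECT c.id, p.name, c.sales FROM authors p JOIN novels c ON c.author_id = p.id

Result:
id | name    | sales
---+---------+------
1  | Le Guin | 63112
2  | Austen  | 43825
3  | Borges  | 19773
4  | Asimov  | 56001
5  | Borges  | 70613
6  | Austen  | 5130 
7  | Asimov  | 10490
8  | Le Guin | 42929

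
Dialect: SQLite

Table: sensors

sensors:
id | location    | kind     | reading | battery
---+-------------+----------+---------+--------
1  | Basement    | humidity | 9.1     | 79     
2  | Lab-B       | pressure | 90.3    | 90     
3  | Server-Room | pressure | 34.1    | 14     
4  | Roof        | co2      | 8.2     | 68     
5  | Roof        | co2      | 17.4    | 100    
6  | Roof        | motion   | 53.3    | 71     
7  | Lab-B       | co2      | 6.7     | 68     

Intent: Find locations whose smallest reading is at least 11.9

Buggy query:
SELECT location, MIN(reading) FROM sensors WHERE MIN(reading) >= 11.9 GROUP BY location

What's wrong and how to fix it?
Bug: MIN() in WHERE is a misuse of aggregate

Fix: Use HAVING for the per-group MIN condition

Corrected query:
SELECT location, MIN(reading) FROM sensors GROUP BY location HAVING MIN(reading) >= 11.9

Result:
location    | MIN(reading)
------------+-------------
Server-Room | 34.1        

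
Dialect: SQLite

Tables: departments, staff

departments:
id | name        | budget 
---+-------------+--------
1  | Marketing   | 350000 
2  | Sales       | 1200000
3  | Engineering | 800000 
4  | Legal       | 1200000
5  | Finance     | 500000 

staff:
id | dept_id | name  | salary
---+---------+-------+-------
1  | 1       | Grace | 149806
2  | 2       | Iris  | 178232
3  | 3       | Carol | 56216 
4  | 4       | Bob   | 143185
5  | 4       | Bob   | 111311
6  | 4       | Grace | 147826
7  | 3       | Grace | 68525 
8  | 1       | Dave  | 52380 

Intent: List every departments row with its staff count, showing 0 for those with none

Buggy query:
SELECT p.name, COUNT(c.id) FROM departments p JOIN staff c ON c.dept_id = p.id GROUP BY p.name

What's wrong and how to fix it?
Bug: INNER JOIN drops departments rows that have no matching staff rows

Fix: Use LEFT JOIN so parents without children still appear (COUNT(c.id) gives 0)

Corrected query:
SELECT p.name, COUNT(c.id) FROM departments p LEFT JOIN staff c ON c.dept_id = p.id GROUP BY p.name

Result:
name        | COUNT(c.id)
------------+------------
Engineering | 2          
Finance     | 0          
Legal       | 3          
Marketing   | 2          
Sales       | 1          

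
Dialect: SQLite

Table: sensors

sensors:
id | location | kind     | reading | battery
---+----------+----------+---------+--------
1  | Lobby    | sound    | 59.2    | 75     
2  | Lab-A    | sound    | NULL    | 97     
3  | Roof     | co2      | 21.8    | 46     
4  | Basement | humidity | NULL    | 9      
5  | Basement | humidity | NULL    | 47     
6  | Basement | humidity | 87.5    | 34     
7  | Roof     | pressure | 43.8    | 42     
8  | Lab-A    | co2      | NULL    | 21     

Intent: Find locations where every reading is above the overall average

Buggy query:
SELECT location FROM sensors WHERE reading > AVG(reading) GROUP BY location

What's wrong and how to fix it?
Bug: AVG() is an aggregate; it can't sit directly in WHERE

Fix: Use a subquery for AVG and a HAVING MIN(...) filter so the condition holds for every row in the group

Corrected query:
SELECT location FROM sensors GROUP BY location HAVING MIN(reading) > (SELECT AVG(reading) FROM sensors)

Result:
location
--------
Basement
Lobby   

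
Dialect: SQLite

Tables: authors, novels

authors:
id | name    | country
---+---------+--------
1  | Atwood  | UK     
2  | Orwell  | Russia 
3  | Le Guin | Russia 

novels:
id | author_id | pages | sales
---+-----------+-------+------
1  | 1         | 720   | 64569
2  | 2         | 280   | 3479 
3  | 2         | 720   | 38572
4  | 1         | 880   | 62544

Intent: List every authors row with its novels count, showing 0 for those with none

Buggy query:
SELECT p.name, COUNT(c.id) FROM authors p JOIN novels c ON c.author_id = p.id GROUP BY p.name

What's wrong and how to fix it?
Bug: An inner join excludes parents with zero children

Fix: Switch to LEFT JOIN to retain unmatched parent rows

Corrected query:
SELECT p.name, COUNT(c.id) FROM authors p LEFT JOIN novels c ON c.author_id = p.id GROUP BY p.name

Result:
name    | COUNT(c.id)
--------+------------
Atwood  | 2          
Le Guin | 0          
Orwell  | 2          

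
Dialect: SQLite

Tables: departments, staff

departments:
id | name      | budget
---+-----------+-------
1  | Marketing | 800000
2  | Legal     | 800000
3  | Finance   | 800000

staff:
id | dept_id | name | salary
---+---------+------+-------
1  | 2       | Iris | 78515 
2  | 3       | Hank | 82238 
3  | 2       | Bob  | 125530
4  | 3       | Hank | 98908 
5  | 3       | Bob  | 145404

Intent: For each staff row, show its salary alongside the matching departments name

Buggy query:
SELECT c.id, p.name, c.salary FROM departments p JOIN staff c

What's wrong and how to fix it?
Bug: JOIN with no ON clause produces a cartesian product; every staff row pairs with every departments row

Fix: Specify the join condition linking the foreign key to the parent id

Corrected query:
SELECT c.id, p.name, c.salary FROM departments p JOIN staff c ON c.dept_id = p.id

Result:
id | name    | salary
---+---------+-------
1  | Legal   | 78515 
2  | Finance | 82238 
3  | Legal   | 125530
4  | Finance | 98908 
5  | Finance | 145404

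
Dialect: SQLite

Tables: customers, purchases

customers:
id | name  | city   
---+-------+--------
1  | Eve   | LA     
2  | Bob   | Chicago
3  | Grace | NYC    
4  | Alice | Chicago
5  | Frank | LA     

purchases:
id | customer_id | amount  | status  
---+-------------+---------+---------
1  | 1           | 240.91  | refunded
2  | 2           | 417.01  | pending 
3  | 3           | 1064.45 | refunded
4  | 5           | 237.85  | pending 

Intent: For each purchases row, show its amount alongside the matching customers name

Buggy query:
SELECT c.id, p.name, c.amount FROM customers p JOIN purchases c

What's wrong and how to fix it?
Bug: Missing join condition: each purchases row is matched to all customers rows instead of just its own

Fix: Specify the join condition linking the foreign key to the parent id

Corrected query:
SELECT c.id, p.name, c.amount FROM customers p JOIN purchases c ON c.customer_id = p.id

Result:
id | name  | amount 
---+-------+--------
1  | Eve   | 240.91 
2  | Bob   | 417.01 
3  | Grace | 1064.45
4  | Frank | 237.85 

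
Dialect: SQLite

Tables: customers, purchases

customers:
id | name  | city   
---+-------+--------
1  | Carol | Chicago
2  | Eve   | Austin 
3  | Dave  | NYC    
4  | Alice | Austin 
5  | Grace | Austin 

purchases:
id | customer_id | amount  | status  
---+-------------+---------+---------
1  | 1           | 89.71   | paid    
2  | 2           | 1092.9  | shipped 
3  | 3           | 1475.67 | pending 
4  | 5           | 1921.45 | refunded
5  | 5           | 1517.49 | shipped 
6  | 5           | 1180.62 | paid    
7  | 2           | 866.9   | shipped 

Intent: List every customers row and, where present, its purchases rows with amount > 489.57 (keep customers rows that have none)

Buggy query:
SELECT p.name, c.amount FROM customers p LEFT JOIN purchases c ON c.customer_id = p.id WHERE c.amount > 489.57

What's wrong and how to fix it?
Bug: A WHERE condition on the right-hand table after LEFT JOIN drops unmatched parents

Fix: Put 'c.amount > 489.57' in the JOIN's ON clause instead of WHERE

Corrected query:
SELECT p.name, c.amount FROM customers p LEFT JOIN purchases c ON c.customer_id = p.id AND c.amount > 489.57

Result:
name  | amount 
------+--------
Carol | NULL   
Eve   | 866.9  
Eve   | 1092.9 
Dave  | 1475.67
Alice | NULL   
Grace | 1180.62
Grace | 1517.49
Grace | 1921.45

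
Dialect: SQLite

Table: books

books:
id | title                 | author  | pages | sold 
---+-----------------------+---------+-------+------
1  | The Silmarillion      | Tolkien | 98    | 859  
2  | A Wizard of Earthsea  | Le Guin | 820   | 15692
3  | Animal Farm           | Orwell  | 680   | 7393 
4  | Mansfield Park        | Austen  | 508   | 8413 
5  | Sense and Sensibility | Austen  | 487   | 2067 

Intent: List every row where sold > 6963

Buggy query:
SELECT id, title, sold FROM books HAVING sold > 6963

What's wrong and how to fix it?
Bug: This is a non-aggregate query (no GROUP BY, no aggregates), so in SQLite the HAVING clause is invalid here; a row-level condition belongs in WHERE

Fix: Replace HAVING with WHERE since the condition applies to individual rows

Corrected query:
SELECT id, title, sold FROM books WHERE sold > 6963

Result:
id | title                | sold 
---+----------------------+------
2  | A Wizard of Earthsea | 15692
3  | Animal Farm          | 7393 
4  | Mansfield Park       | 8413 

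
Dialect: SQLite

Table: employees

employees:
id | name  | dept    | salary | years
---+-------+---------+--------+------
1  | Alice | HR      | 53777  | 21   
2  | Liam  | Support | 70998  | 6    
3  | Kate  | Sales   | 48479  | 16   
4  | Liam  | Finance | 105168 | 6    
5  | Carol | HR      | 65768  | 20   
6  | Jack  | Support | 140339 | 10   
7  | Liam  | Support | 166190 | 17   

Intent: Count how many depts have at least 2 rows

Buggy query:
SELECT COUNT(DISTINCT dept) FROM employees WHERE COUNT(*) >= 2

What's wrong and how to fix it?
Bug: COUNT(*) cannot appear in WHERE; the per-group count doesn't exist yet

Fix: Use a subquery that GROUPs and filters with HAVING, then count its rows

Corrected query:
SELECT COUNT(*) FROM (SELECT dept FROM employees GROUP BY dept HAVING COUNT(*) >= 2)

Result:
COUNT(*)
--------
2       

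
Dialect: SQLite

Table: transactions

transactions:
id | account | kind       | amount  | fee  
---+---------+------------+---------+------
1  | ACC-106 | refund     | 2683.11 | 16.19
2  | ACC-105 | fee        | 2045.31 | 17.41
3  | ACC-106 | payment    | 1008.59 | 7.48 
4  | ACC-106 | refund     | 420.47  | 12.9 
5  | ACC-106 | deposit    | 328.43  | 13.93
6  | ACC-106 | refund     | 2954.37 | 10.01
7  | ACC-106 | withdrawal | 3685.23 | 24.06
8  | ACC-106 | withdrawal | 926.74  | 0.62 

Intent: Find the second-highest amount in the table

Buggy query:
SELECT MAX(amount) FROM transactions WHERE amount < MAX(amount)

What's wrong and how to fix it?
Bug: MAX(amount) on the right of the comparison is an aggregate-in-WHERE error

Fix: Put the inner MAX in a scalar subquery

Corrected query:
SELECT MAX(amount) FROM transactions WHERE amount < (SELECT MAX(amount) FROM transactions)

Result:
MAX(amount)
-----------
2954.37    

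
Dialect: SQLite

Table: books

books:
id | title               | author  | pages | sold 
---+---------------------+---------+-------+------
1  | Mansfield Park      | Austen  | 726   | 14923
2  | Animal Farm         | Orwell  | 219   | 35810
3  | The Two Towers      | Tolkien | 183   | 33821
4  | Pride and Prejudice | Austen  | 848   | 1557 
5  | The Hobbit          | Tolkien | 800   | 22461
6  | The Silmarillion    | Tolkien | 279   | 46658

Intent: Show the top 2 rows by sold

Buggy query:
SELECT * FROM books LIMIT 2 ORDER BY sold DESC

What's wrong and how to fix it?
Bug: ORDER BY cannot follow LIMIT; LIMIT is the final clause

Fix: Swap the clauses: ORDER BY first, then LIMIT

Corrected query:
SELECT * FROM books ORDER BY sold DESC LIMIT 2

Result:
id | title            | author  | pages | sold 
---+------------------+---------+-------+------
6  | The Silmarillion | Tolkien | 279   | 46658
2  | Animal Farm      | Orwell  | 219   | 35810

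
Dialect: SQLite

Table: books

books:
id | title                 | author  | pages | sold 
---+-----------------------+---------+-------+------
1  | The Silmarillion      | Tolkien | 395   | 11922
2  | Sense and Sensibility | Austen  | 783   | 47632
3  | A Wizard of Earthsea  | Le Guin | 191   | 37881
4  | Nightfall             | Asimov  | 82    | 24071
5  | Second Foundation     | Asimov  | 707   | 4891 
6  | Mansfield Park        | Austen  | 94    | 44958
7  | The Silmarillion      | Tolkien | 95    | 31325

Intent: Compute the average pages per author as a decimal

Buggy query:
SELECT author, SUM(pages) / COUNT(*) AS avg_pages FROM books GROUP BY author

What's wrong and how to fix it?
Bug: Both operands are integers, so '/' performs integer division and truncates

Fix: Multiply by 1.0 (or CAST to REAL) to force floating-point division

Corrected query:
SELECT author, SUM(pages) * 1.0 / COUNT(*) AS avg_pages FROM books GROUP BY author

Result:
author  | avg_pages
--------+----------
Asimov  | 394.5    
Austen  | 438.5    
Le Guin | 191      
Tolkien | 245      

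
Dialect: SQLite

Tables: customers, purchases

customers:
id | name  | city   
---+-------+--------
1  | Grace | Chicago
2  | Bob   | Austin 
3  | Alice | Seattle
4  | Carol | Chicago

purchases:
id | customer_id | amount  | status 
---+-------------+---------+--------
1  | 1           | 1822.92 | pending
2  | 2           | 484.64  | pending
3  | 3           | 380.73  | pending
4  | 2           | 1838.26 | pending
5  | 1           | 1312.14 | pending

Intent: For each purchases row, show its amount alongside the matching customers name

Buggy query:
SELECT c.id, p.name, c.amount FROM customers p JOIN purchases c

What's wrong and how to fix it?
Bug: JOIN with no ON clause produces a cartesian product; every purchases row pairs with every customers row

Fix: Add ON c.customer_id = p.id to the JOIN

Corrected query:
SELECT c.id, p.name, c.amount FROM customers p JOIN purchases c ON c.customer_id = p.id

Result:
id | name  | amount 
---+-------+--------
1  | Grace | 1822.92
2  | Bob   | 484.64 
3  | Alice | 380.73 
4  | Bob   | 1838.26
5  | Grace | 1312.14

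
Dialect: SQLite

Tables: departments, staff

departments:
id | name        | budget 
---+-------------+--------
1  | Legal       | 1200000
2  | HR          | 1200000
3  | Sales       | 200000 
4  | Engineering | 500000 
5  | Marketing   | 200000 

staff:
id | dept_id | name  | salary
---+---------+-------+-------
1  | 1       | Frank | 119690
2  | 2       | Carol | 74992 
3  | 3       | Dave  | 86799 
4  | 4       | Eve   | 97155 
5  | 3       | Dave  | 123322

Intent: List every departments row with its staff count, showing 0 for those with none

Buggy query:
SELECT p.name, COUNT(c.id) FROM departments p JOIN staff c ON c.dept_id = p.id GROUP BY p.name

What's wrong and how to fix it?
Bug: INNER JOIN drops departments rows that have no matching staff rows

Fix: Use LEFT JOIN so parents without children still appear (COUNT(c.id) gives 0)

Corrected query:
SELECT p.name, COUNT(c.id) FROM departments p LEFT JOIN staff c ON c.dept_id = p.id GROUP BY p.name

Result:
name        | COUNT(c.id)
------------+------------
Engineering | 1          
HR          | 1          
Legal       | 1          
Marketing   | 0          
Sales       | 2          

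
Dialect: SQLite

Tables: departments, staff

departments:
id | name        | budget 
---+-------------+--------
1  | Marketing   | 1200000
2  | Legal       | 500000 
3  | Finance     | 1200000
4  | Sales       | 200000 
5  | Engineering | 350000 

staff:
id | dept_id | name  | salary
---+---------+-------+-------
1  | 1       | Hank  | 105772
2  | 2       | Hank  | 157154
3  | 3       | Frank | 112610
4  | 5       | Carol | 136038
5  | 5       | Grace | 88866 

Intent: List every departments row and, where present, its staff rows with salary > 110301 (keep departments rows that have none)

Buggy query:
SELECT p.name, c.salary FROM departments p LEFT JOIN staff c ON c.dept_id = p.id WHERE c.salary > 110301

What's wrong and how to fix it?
Bug: Filtering c.salary in WHERE discards the NULL rows produced by LEFT JOIN, turning it into an inner join

Fix: Put 'c.salary > 110301' in the JOIN's ON clause instead of WHERE

Corrected query:
SELECT p.name, c.salary FROM departments p LEFT JOIN staff c ON c.dept_id = p.id AND c.salary > 110301

Result:
name        | salary
------------+-------
Marketing   | NULL  
Legal       | 157154
Finance     | 112610
Sales       | NULL  
Engineering | 136038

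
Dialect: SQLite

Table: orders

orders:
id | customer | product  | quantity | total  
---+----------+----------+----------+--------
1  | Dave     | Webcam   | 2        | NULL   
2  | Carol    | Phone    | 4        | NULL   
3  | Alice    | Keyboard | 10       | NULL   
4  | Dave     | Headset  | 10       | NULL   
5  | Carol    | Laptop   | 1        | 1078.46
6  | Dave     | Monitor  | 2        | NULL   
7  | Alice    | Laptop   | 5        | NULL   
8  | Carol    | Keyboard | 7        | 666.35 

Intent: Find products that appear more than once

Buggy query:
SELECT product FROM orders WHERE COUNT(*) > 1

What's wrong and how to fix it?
Bug: COUNT(*) is an aggregate and cannot be used in WHERE

Fix: Group first, then use HAVING for the count condition

Corrected query:
SELECT product FROM orders GROUP BY product HAVING COUNT(*) > 1

Result:
product 
--------
Keyboard
Laptop  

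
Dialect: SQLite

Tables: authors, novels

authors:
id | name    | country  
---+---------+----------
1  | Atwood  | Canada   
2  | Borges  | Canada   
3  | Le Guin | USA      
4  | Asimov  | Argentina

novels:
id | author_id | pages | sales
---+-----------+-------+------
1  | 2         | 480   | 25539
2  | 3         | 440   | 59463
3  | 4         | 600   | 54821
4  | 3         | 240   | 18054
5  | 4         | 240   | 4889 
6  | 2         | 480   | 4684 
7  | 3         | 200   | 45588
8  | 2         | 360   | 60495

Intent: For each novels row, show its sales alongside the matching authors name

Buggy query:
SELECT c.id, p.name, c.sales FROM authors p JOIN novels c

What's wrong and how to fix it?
Bug: JOIN with no ON clause produces a cartesian product; every novels row pairs with every authors row

Fix: Specify the join condition linking the foreign key to the parent id

Corrected query:
SELECT c.id, p.name, c.sales FROM authors p JOIN novels c ON c.author_id = p.id

Result:
id | name    | sales
---+---------+------
1  | Borges  | 25539
2  | Le Guin | 59463
3  | Asimov  | 54821
4  | Le Guin | 18054
5  | Asimov  | 4889 
6  | Borges  | 4684 
7  | Le Guin | 45588
8  | Borges  | 60495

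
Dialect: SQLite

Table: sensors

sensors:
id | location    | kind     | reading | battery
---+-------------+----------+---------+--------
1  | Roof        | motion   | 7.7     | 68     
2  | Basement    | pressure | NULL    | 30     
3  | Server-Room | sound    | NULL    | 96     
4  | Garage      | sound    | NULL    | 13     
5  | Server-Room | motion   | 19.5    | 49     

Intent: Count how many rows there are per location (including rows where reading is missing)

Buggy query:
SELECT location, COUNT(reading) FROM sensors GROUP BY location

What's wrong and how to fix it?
Bug: COUNT(column) counts non-NULL values only; rows with NULL reading aren't counted

Fix: Use COUNT(*) to count all rows regardless of NULL

Corrected query:
SELECT location, COUNT(*) FROM sensors GROUP BY location

Result:
location    | COUNT(*)
------------+---------
Basement    | 1       
Garage      | 1       
Roof        | 1       
Server-Room | 2       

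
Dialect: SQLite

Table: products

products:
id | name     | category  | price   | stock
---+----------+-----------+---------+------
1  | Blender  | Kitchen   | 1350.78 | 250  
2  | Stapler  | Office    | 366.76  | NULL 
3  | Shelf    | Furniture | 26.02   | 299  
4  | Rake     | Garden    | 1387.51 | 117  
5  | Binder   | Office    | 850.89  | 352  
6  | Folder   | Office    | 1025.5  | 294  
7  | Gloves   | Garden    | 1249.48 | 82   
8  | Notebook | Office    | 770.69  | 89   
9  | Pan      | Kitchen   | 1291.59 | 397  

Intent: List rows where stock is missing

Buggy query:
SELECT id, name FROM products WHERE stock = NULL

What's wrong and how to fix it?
Bug: '= NULL' is always unknown in SQL three-valued logic, so no rows match

Fix: Use IS NULL to test for NULL

Corrected query:
SELECT id, name FROM products WHERE stock IS NULL

Result:
id | name   
---+--------
2  | Stapler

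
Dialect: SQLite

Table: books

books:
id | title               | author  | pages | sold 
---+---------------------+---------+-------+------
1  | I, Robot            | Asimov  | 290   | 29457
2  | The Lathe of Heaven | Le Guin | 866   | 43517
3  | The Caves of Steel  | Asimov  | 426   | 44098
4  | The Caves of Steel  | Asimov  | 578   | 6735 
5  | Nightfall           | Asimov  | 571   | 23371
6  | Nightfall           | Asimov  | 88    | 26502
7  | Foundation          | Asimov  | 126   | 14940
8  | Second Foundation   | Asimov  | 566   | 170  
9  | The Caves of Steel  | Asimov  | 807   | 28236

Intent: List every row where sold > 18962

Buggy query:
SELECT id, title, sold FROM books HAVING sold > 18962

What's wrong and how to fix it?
Bug: HAVING filters the output of aggregation, but this query has no GROUP BY and no aggregate functions, so SQLite rejects it (HAVING clause on a non-aggregate query); the condition here is per row

Fix: Replace HAVING with WHERE since the condition applies to individual rows

Corrected query:
SELECT id, title, sold FROM books WHERE sold > 18962

Result:
id | title               | sold 
---+---------------------+------
1  | I, Robot            | 29457
2  | The Lathe of Heaven | 43517
3  | The Caves of Steel  | 44098
5  | Nightfall           | 23371
6  | Nightfall           | 26502
9  | The Caves of Steel  | 28236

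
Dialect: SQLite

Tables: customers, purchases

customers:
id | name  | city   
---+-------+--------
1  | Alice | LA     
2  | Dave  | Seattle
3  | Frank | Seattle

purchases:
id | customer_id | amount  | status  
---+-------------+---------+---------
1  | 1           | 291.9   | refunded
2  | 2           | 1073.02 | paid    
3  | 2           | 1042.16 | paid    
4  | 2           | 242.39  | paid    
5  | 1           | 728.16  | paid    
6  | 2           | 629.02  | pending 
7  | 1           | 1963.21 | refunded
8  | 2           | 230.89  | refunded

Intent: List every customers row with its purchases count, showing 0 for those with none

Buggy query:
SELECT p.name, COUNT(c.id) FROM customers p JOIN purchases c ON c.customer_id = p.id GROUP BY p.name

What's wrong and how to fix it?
Bug: An inner join excludes parents with zero children

Fix: Switch to LEFT JOIN to retain unmatched parent rows

Corrected query:
SELECT p.name, COUNT(c.id) FROM customers p LEFT JOIN purchases c ON c.customer_id = p.id GROUP BY p.name

Result:
name  | COUNT(c.id)
------+------------
Alice | 3          
Dave  | 5          
Frank | 0          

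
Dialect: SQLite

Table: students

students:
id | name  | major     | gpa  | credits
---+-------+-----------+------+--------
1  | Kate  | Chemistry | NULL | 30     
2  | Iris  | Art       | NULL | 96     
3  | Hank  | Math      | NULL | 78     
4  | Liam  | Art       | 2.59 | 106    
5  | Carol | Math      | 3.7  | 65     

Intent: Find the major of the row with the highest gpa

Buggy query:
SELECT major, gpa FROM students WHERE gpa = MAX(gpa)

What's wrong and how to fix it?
Bug: MAX(gpa) is an aggregate and cannot be used directly in WHERE

Fix: Wrap MAX in a scalar subquery so WHERE compares against a single value

Corrected query:
SELECT major, gpa FROM students WHERE gpa = (SELECT MAX(gpa) FROM students)

Result:
major | gpa
------+----
Math  | 3.7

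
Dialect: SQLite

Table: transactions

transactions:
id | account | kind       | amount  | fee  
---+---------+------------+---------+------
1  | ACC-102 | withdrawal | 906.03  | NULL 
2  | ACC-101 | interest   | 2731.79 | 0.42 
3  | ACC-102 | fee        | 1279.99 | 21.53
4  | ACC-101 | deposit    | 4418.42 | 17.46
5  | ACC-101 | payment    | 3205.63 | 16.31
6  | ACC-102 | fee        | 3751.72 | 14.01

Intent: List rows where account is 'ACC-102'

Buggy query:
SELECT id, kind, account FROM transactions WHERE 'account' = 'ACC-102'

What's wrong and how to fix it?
Bug: Single quotes denote string literals in SQL; the column name is being compared as a constant string

Fix: Remove the quotes around the column name (or use double quotes for an identifier)

Corrected query:
SELECT id, kind, account FROM transactions WHERE account = 'ACC-102'

Result:
id | kind       | account
---+------------+--------
1  | withdrawal | ACC-102
3  | fee        | ACC-102
6  | fee        | ACC-102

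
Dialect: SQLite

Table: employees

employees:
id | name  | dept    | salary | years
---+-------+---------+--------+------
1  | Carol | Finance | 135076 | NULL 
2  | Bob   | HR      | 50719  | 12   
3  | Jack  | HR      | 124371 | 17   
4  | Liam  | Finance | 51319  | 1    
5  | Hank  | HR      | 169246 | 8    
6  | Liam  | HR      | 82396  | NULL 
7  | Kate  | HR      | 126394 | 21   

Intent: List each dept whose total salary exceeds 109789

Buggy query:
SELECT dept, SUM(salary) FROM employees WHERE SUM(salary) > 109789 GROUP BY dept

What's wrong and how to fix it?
Bug: WHERE runs before GROUP BY, so aggregates aren't available there

Fix: Use HAVING (which filters groups after aggregation) instead of WHERE

Corrected query:
SELECT dept, SUM(salary) FROM employees GROUP BY dept HAVING SUM(salary) > 109789

Result:
dept    | SUM(salary)
--------+------------
Finance | 186395     
HR      | 553126     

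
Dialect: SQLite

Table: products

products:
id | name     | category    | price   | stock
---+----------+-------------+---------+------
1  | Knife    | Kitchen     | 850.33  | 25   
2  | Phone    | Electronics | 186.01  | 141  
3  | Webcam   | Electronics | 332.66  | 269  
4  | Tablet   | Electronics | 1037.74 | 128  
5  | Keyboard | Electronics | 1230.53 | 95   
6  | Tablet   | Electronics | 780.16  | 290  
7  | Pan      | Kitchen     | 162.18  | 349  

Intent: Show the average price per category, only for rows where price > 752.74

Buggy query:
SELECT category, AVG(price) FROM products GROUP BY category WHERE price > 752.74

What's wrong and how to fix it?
Bug: Row-level WHERE must come before GROUP BY in the clause order

Fix: Move the WHERE clause before GROUP BY

Corrected query:
SELECT category, AVG(price) FROM products WHERE price > 752.74 GROUP BY category

Result:
category    | AVG(price) 
------------+------------
Electronics | 1016.143333
Kitchen     | 850.33     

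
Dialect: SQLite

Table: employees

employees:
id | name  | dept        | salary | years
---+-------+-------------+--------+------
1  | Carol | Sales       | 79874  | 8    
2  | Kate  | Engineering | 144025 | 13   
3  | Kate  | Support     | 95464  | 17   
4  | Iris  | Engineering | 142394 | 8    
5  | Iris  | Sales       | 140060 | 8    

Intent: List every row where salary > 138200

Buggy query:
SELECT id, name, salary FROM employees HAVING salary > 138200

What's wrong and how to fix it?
Bug: This is a non-aggregate query (no GROUP BY, no aggregates), so in SQLite the HAVING clause is invalid here; a row-level condition belongs in WHERE

Fix: Use WHERE for row-level filtering

Corrected query:
SELECT id, name, salary FROM employees WHERE salary > 138200

Result:
id | name | salary
---+------+-------
2  | Kate | 144025
4  | Iris | 142394
5  | Iris | 140060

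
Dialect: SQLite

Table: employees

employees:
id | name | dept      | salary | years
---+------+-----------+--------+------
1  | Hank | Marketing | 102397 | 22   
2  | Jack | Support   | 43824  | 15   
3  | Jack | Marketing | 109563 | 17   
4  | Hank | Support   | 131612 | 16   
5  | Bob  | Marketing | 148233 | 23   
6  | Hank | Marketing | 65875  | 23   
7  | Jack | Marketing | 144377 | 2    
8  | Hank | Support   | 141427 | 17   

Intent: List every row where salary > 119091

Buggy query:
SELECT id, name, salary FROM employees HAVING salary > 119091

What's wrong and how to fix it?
Bug: HAVING filters the output of aggregation, but this query has no GROUP BY and no aggregate functions, so SQLite rejects it (HAVING clause on a non-aggregate query); the condition here is per row

Fix: Replace HAVING with WHERE since the condition applies to individual rows

Corrected query:
SELECT id, name, salary FROM employees WHERE salary > 119091

Result:
id | name | salary
---+------+-------
4  | Hank | 131612
5  | Bob  | 148233
7  | Jack | 144377
8  | Hank | 141427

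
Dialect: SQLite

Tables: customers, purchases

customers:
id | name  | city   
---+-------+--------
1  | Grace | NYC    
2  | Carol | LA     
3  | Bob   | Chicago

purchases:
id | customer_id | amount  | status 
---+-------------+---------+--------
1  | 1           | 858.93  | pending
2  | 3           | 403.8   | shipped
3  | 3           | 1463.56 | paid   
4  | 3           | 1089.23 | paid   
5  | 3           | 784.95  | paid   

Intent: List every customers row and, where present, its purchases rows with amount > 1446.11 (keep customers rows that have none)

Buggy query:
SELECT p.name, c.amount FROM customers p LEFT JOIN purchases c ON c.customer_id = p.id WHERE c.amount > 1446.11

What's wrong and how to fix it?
Bug: Filtering c.amount in WHERE discards the NULL rows produced by LEFT JOIN, turning it into an inner join

Fix: Move the right-table condition into the ON clause so unmatched parents are kept

Corrected query:
SELECT p.name, c.amount FROM customers p LEFT JOIN purchases c ON c.customer_id = p.id AND c.amount > 1446.11

Result:
name  | amount 
------+--------
Grace | NULL   
Carol | NULL   
Bob   | 1463.56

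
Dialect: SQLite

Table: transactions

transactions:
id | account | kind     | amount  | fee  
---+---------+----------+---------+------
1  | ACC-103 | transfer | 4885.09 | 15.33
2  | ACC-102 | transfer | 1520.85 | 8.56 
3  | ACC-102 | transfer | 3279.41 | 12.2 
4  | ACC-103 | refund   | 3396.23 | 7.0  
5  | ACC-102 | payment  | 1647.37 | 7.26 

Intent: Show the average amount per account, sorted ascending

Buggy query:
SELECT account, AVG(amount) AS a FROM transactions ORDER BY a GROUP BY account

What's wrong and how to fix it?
Bug: ORDER BY appears before GROUP BY; SQL clause order requires GROUP BY first

Fix: Reorder: SELECT … FROM … GROUP BY … ORDER BY …

Corrected query:
SELECT account, AVG(amount) AS a FROM transactions GROUP BY account ORDER BY a

Result:
account | a      
--------+--------
ACC-102 | 2149.21
ACC-103 | 4140.66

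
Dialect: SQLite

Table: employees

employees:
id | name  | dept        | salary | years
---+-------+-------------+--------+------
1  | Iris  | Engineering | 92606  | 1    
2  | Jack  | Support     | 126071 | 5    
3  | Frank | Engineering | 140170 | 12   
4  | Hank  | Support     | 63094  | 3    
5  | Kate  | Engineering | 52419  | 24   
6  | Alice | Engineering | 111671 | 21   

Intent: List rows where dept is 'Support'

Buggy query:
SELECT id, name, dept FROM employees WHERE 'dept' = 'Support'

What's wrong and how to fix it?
Bug: 'dept' in single quotes is a string literal, not the column; the comparison is literal-vs-literal and never true

Fix: Reference the column as dept without single quotes

Corrected query:
SELECT id, name, dept FROM employees WHERE dept = 'Support'

Result:
id | name | dept   
---+------+--------
2  | Jack | Support
4  | Hank | Support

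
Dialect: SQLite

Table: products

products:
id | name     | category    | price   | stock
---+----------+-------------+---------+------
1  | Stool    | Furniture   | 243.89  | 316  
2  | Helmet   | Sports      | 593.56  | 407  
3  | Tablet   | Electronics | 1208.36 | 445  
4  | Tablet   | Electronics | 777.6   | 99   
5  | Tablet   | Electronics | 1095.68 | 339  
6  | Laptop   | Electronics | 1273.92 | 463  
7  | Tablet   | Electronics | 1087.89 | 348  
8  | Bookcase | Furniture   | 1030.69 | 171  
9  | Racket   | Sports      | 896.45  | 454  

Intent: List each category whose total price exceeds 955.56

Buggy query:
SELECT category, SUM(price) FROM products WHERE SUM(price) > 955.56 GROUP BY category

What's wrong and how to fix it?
Bug: Aggregate functions cannot appear in a WHERE clause

Fix: Move the aggregate condition to a HAVING clause

Corrected query:
SELECT category, SUM(price) FROM products GROUP BY category HAVING SUM(price) > 955.56

Result:
category    | SUM(price)
------------+-----------
Electronics | 5443.45   
Furniture   | 1274.58   
Sports      | 1490.01   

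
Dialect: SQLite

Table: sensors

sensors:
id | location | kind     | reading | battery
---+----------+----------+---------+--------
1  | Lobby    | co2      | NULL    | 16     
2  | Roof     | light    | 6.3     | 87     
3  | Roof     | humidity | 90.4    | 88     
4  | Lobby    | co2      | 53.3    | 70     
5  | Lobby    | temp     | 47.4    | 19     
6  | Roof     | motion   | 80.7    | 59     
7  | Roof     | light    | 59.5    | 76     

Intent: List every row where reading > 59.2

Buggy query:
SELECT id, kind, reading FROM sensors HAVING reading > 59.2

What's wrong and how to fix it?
Bug: This is a non-aggregate query (no GROUP BY, no aggregates), so in SQLite the HAVING clause is invalid here; a row-level condition belongs in WHERE

Fix: Replace HAVING with WHERE since the condition applies to individual rows

Corrected query:
SELECT id, kind, reading FROM sensors WHERE reading > 59.2

Result:
id | kind     | reading
---+----------+--------
3  | humidity | 90.4   
6  | motion   | 80.7   
7  | light    | 59.5   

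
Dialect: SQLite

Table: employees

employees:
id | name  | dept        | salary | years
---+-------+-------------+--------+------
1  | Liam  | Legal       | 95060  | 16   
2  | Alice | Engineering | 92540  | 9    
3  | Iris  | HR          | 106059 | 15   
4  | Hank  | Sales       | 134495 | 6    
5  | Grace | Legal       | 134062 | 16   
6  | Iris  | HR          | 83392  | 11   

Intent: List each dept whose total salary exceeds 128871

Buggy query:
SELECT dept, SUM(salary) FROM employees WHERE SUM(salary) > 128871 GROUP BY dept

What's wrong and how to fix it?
Bug: WHERE runs before GROUP BY, so aggregates aren't available there

Fix: Use HAVING (which filters groups after aggregation) instead of WHERE

Corrected query:
SELECT dept, SUM(salary) FROM employees GROUP BY dept HAVING SUM(salary) > 128871

Result:
dept  | SUM(salary)
------+------------
HR    | 189451     
Legal | 229122     
Sales | 134495     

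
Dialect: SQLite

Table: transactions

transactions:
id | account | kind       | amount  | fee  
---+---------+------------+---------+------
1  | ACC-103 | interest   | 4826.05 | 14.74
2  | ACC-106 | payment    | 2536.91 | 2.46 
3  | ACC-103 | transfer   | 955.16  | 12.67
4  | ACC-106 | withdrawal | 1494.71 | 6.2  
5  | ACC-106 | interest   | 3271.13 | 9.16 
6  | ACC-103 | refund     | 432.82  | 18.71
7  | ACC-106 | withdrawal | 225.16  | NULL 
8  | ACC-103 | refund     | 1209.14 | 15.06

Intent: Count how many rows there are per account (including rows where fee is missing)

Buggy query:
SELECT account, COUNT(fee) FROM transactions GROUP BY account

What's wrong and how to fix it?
Bug: COUNT(column) counts non-NULL values only; rows with NULL fee aren't counted

Fix: Replace COUNT(fee) with COUNT(*)

Corrected query:
SELECT account, COUNT(*) FROM transactions GROUP BY account

Result:
account | COUNT(*)
--------+---------
ACC-103 | 4       
ACC-106 | 4       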